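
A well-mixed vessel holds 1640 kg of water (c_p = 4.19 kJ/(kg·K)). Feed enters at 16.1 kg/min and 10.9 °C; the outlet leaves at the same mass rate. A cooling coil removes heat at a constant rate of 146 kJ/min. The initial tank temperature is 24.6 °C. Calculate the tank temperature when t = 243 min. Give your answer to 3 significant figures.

Unsteady energy balance on the tank contents: M c_p dT/dt = ṁ c_p (T_in − T) − 146.
Rearrange: dT/dt = (T_ss − T)/τ with τ = M/ṁ = 101.86 min and T_ss = T_in − Q̇/(ṁ c_p) = 8.7357 °C.
Solution: T(t) = T_ss + (T₀ − T_ss) e^(−t/τ).
T(243) = 8.7357 + (15.864)·e^(−243/101.86) = 8.7357 + (15.864)·0.092038 = 10.196 °C.

10.2 °C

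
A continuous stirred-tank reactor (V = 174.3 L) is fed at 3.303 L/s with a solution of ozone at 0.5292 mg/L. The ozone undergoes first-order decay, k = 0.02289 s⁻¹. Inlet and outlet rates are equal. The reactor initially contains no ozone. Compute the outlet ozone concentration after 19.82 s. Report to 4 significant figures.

0.1351 mg/L

V dC/dt = Q(C_in − C) − k V C.
dC/dt = (Q/V) C_in − (Q/V + k) C; effective rate a = Q/V + k = 0.0189501 + 0.02289 = 0.0418401 s⁻¹.
C_ss = Q C_in/(Q + kV) = 0.239684 mg/L; C(t) = C_ss + (C₀ − C_ss) e^(−a t).
C(19.82) = 0.239684 + (-0.239684)·e^(−0.0418401·19.82) = 0.239684 + (-0.239684)·0.436367 = 0.135094 mg/L.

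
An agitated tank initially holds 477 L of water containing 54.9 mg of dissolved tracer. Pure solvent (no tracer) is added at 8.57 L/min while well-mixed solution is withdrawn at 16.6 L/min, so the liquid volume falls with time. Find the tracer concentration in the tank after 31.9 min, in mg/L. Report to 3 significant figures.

Let m(t) be the amount of tracer. Volume: V(t) = V₀ + (Q_in − Q_out) t = 477 − 8.0300 t; V(31.9) = 220.84 L.
No tracer enters, so dm/dt = −Q_out · (m/V).
dm/m = −Q_out dt/(V₀ − 8.0300 t); integrating gives ln(m/m₀) = −(Q_out/(Q_in−Q_out)) ln(V/V₀).
m = m₀ (V₀/V)^(Q_out/(Q_in−Q_out)) = 54.9 × (477/220.84)^(-2.0672) = 11.174 mg.
C = m/V = 11.174/220.84 = 0.050598 mg/L.

0.0506 mg/L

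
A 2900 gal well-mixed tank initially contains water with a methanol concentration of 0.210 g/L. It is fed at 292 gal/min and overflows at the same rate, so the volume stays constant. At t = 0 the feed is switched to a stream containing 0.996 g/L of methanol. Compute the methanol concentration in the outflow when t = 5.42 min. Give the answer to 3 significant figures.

0.541 g/L

Accumulation = in − out for the solute gives V dC/dt = Q(C_in − C).
Time constant τ = V/Q = 2900/292 = 9.9315 min.
This is linear first-order; C(t) = C_in + (C₀ − C_in) e^(−t/τ).
C(5.42) = 0.996 + (0.210 − 0.996)·e^(−5.42/9.9315) = 0.996 + (-0.78600)·0.57941 = 0.54058 g/L.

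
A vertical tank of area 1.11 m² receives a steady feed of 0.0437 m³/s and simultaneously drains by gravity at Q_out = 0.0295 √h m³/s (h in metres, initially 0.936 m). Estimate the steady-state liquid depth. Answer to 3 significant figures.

A dh/dt = Q_in − 0.0295 √h. Steady state requires inflow = outflow:
Q_in = 0.0295 √h_ss ⇒ √h_ss = 0.0437/0.0295 = 1.4814.
h_ss = 1.4814² = 2.1944 m. (Since h₀ = 0.936 m < h_ss, the level will rise toward this value.)

2.19 m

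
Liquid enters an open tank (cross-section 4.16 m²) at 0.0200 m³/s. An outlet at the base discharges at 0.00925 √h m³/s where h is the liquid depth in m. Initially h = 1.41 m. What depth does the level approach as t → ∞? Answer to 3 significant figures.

4.67 m

Accumulation of liquid (constant cross-section A): A dh/dt = Q_in − 0.00925 √h. At steady state dh/dt = 0:
Q_in = 0.00925 √h_ss ⇒ √h_ss = 0.0200/0.00925 = 2.1622.
h_ss = 2.1622² = 4.6749 m. (Since h₀ = 1.41 m < h_ss, the level will rise toward this value.)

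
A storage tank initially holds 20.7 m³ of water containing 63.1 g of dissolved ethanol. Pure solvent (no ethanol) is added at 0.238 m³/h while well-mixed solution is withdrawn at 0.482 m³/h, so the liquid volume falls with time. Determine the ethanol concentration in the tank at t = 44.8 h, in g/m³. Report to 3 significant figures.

1.47 g/m³

Let m(t) be the amount of ethanol. Volume: V(t) = V₀ + (Q_in − Q_out) t = 20.7 − 0.24400 t; V(44.8) = 9.7688 m³.
Species balance (pure solvent in): dm/dt = −Q_out · m/V(t).
dm/m = −Q_out dt/(V₀ − 0.24400 t); integrating gives ln(m/m₀) = −(Q_out/(Q_in−Q_out)) ln(V/V₀).
m = m₀ (V₀/V)^(Q_out/(Q_in−Q_out)) = 63.1 × (20.7/9.7688)^(-1.9754) = 14.315 g.
C = m/V = 14.315/9.7688 = 1.4654 g/m³.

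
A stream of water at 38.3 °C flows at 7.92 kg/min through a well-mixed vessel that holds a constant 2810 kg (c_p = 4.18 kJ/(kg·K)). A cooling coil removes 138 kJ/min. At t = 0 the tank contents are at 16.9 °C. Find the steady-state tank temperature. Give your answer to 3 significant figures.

M c_p dT/dt = ṁ c_p (T_in − T) − Q̇.
At steady state dT/dt = 0 ⇒ T_ss = T_in − Q̇/(ṁ c_p) = 38.3 − 138/(7.92·4.18) = 34.132 °C.

34.1 °C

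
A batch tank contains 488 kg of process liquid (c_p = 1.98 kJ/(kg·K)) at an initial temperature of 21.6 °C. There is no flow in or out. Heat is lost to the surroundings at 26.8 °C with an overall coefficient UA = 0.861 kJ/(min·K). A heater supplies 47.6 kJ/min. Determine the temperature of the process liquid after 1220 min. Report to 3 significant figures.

61.7 °C

Lumped-capacitance energy balance: M c_p dT/dt = UA(T_amb − T) + Q̇.
dT/dt = (T_ss − T)/τ with T_ss = T_amb + Q̇/UA = 26.8 + 47.6/0.861 = 82.085 °C, τ = M c_p/UA = 488·1.98/0.861 = 1122.2 min.
T approaches T_ss exponentially: T(t) = T_ss + (T₀ − T_ss) e^(−t/τ).
T(1220) = 82.085 + (-60.485)·0.33719 = 61.690 °C.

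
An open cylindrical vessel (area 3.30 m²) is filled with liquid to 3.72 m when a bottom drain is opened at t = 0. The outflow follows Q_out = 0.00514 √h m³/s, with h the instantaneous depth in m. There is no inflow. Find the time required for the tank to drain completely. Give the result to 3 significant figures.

A dh/dt = −Q_out = −0.00514 √h.
∫ h^(−1/2) dh = −(0.00514/A) ∫ dt, giving 2√h = 2√h₀ − (0.00514/A) t.
Tank is empty when √h = 0: t_empty = 2A√h₀/0.00514.
t_empty = 2·3.30·√3.72/0.00514 = 6.6000·1.9287/0.00514 = 2476.6 s.

2480 s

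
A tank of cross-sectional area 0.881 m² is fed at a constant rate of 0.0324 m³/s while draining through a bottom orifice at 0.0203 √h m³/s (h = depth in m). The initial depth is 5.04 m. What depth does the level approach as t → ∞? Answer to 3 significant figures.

2.55 m

Level balance: A dh/dt = 0.0324 − 0.0203 √h. Setting dh/dt = 0:
Q_in = 0.0203 √h_ss ⇒ √h_ss = 0.0324/0.0203 = 1.5961.
h_ss = 1.5961² = 2.5474 m. (Since h₀ = 5.04 m > h_ss, the level will fall toward this value.)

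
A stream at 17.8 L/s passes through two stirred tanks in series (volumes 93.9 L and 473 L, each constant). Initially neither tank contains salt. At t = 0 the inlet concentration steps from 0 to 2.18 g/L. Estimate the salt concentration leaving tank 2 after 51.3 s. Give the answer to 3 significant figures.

Species balance on tank i: dCᵢ/dt = (Cᵢ₋₁ − Cᵢ)/τᵢ with τᵢ = Vᵢ/Q.
τ₁ = 93.9/17.8 = 5.2753 s; τ₂ = 473/17.8 = 26.573 s.
Solving the cascade with C₁(0)=C₂(0)=0 gives C₂(t) = C_in[1 − (τ₁ e^(−t/τ₁) − τ₂ e^(−t/τ₂))/(τ₁ − τ₂)].
At t = 51.3: e^(−t/τ₁) = 5.9794e-05, e^(−t/τ₂) = 0.14507.
C₂ = 2.18·[1 − (5.2753·5.9794e-05 − 26.573·0.14507)/(-21.298)] = 2.18·0.81901 = 1.7854 g/L.

1.79 g/L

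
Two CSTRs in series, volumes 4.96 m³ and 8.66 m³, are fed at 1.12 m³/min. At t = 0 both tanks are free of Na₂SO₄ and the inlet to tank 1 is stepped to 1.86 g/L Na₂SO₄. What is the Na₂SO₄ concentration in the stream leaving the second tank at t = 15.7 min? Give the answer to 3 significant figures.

1.36 g/L

Time constants: τᵢ = Vᵢ/Q for each well-mixed tank.
τ₁ = 4.96/1.12 = 4.4286 min; τ₂ = 8.66/1.12 = 7.7321 min.
Solving the cascade with C₁(0)=C₂(0)=0 gives C₂(t) = C_in[1 − (τ₁ e^(−t/τ₁) − τ₂ e^(−t/τ₂))/(τ₁ − τ₂)].
At t = 15.7: e^(−t/τ₁) = 0.028864, e^(−t/τ₂) = 0.13127.
C₂ = 1.86·[1 − (4.4286·0.028864 − 7.7321·0.13127)/(-3.3036)] = 1.86·0.73145 = 1.3605 g/L.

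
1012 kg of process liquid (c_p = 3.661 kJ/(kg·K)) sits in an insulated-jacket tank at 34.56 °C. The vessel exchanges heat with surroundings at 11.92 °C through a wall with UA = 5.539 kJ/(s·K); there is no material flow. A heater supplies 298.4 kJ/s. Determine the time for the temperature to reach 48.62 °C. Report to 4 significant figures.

400.1 s

Lumped-capacitance energy balance: M c_p dT/dt = UA(T_amb − T) + Q̇.
τ = M c_p/UA = 668.881 s; T_ss = T_amb + Q̇/UA = 11.92 + 298.4/5.539 = 65.7925 °C.
T(t) = T_ss + (T₀ − T_ss)e^(−t/τ); set T = 48.62:
t = −τ ln[(T − T_ss)/(T₀ − T_ss)] = −668.881 · ln(0.549828) = 400.090 s.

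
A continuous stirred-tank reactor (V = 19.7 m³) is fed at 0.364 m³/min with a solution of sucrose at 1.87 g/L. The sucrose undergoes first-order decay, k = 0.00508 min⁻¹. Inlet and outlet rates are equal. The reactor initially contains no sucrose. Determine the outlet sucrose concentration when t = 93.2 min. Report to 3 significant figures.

1.30 g/L

V dC/dt = Q(C_in − C) − k V C.
This is linear with rate a = Q/V + k = 0.023557 min⁻¹.
C_ss = Q C_in/(Q + kV) = 1.4667 g/L; C(t) = C_ss + (C₀ − C_ss) e^(−a t).
C(93.2) = 1.4667 + (-1.4667)·e^(−0.023557·93.2) = 1.4667 + (-1.4667)·0.11130 = 1.3035 g/L.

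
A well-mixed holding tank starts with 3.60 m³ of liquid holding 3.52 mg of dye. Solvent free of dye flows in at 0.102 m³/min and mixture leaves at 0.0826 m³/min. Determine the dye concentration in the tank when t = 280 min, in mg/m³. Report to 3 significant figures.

0.00776 mg/m³

Total volume: dV/dt = Q_in − Q_out = 0.019400 m³/min, so V(t) = 3.60 + 0.019400 t and V(280) = 9.0320 m³.
Species balance (pure solvent in): dm/dt = −Q_out · m/V(t).
dm/m = −Q_out dt/(V₀ + 0.019400 t); integrating gives ln(m/m₀) = −(Q_out/(Q_in−Q_out)) ln(V/V₀).
m = m₀ (V₀/V)^(Q_out/(Q_in−Q_out)) = 3.52 × (3.60/9.0320)^(4.2577) = 0.070090 mg.
C = m/V = 0.070090/9.0320 = 0.0077602 mg/m³.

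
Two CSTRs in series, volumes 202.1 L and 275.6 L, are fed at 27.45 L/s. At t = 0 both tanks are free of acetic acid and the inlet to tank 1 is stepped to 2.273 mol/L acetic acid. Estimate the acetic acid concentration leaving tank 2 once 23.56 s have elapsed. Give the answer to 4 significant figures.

Time constants: τᵢ = Vᵢ/Q for each well-mixed tank.
τ₁ = 202.1/27.45 = 7.36248 s; τ₂ = 275.6/27.45 = 10.0401 s.
Solving the cascade with C₁(0)=C₂(0)=0 gives C₂(t) = C_in[1 − (τ₁ e^(−t/τ₁) − τ₂ e^(−t/τ₂))/(τ₁ − τ₂)].
At t = 23.56: e^(−t/τ₁) = 0.0407618, e^(−t/τ₂) = 0.0956943.
C₂ = 2.273·[1 − (7.36248·0.0407618 − 10.0401·0.0956943)/(-2.67760)] = 2.273·0.753260 = 1.71216 mol/L.

1.712 mol/L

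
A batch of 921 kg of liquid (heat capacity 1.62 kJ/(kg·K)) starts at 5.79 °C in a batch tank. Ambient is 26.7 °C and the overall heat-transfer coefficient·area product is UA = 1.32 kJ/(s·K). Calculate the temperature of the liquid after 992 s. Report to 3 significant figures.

18.0 °C

Lumped-capacitance energy balance: M c_p dT/dt = UA(T_amb − T).
dT/dt = (T_ss − T)/τ with T_ss = T_amb = 26.700 °C, τ = M c_p/UA = 921·1.62/1.32 = 1130.3 s.
Solution: T(t) = T_ss + (T₀ − T_ss) e^(−t/τ).
T(992) = 26.700 + (-20.910)·0.41577 = 18.006 °C.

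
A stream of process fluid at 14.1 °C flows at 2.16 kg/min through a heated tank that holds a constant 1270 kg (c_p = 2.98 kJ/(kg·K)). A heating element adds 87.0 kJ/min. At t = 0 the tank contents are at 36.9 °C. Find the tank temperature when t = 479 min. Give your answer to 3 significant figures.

31.7 °C

M c_p dT/dt = ṁ c_p (T_in − T) + Q̇.
Rearrange: dT/dt = (T_ss − T)/τ with τ = M/ṁ = 587.96 min and T_ss = T_in + Q̇/(ṁ c_p) = 27.616 °C.
T approaches T_ss exponentially: T(t) = T_ss + (T₀ − T_ss) e^(−t/τ).
T(479) = 27.616 + (9.2840)·e^(−479/587.96) = 27.616 + (9.2840)·0.44278 = 31.727 °C.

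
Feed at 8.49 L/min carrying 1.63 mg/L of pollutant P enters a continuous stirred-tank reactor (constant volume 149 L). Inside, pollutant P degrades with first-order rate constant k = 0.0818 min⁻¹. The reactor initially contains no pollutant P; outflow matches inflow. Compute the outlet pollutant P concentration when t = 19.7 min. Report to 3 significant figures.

0.626 mg/L

V dC/dt = Q(C_in − C) − k V C.
This is linear with rate a = Q/V + k = 0.13878 min⁻¹.
C_ss = Q C_in/(Q + kV) = 0.66924 mg/L; C(t) = C_ss + (C₀ − C_ss) e^(−a t).
C(19.7) = 0.66924 + (-0.66924)·e^(−0.13878·19.7) = 0.66924 + (-0.66924)·0.064961 = 0.62577 mg/L.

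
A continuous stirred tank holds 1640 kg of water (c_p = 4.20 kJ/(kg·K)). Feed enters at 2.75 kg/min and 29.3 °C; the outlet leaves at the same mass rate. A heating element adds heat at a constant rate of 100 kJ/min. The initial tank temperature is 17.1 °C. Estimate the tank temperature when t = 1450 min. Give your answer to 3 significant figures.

M c_p dT/dt = ṁ c_p (T_in − T) + Q̇.
τ = M/ṁ = 596.36 min; T_ss = T_in + Q̇/(ṁ c_p) = 29.3 + 100/(2.75·4.20) = 37.958 °C.
Integrating: T(t) = T_ss + (T₀ − T_ss) e^(−t/τ).
T(1450) = 37.958 + (-20.858)·e^(−1450/596.36) = 37.958 + (-20.858)·0.087913 = 36.124 °C.

36.1 °C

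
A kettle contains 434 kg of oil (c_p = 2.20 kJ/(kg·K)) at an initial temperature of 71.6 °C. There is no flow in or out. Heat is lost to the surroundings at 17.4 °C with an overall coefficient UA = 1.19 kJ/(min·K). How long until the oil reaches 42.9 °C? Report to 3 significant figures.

605 min

First-law balance (no shaft work): M c_p dT/dt = −UA(T − T_amb).
τ = M c_p/UA = 802.35 min; T_ss = T_amb = 17.400 °C.
T(t) = T_ss + (T₀ − T_ss)e^(−t/τ); set T = 42.9:
t = −τ ln[(T − T_ss)/(T₀ − T_ss)] = −802.35 · ln(0.47048) = 604.98 min.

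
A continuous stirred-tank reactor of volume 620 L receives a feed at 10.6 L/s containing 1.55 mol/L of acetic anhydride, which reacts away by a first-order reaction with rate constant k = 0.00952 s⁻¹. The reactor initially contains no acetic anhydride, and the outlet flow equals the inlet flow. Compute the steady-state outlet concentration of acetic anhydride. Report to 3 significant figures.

Species balance: V dC/dt = Q C_in − Q C − k V C.
At steady state: 0 = Q C_in − (Q + kV) C_ss, so C_ss = Q C_in/(Q + kV).
C_ss = 10.6·1.55/(10.6 + 0.00952·620) = 16.430/16.502 = 0.99561 mol/L.

0.996 mol/L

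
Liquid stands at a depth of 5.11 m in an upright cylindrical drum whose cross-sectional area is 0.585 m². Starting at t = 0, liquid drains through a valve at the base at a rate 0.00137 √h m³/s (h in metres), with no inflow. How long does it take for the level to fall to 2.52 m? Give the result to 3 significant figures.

With no inflow, A dh/dt = −0.00137 √h.
This is separable: 2 d(√h)/dt = −0.00137/A, so √h = √h₀ − (0.00137/(2A)) t.
t = 2A(√h₀ − √h)/0.00137 = 2·0.585·(√5.11 − √2.52)/0.00137
  = 1.1700 × (2.2605 − 1.5875) / 0.00137 = 574.82 s.

575 s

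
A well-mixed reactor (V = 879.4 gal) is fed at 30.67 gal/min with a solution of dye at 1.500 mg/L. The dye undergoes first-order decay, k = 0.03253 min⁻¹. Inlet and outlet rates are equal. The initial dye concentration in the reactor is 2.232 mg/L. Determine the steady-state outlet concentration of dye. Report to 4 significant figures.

0.7761 mg/L

Accumulation = in − out − consumed: V dC/dt = Q C_in − Q C − k V C.
Steady state (dC/dt = 0): C_ss = Q C_in/(Q + kV) = C_in/(1 + kV/Q).
C_ss = 30.67·1.500/(30.67 + 0.03253·879.4) = 46.0050/59.2769 = 0.776104 mg/L.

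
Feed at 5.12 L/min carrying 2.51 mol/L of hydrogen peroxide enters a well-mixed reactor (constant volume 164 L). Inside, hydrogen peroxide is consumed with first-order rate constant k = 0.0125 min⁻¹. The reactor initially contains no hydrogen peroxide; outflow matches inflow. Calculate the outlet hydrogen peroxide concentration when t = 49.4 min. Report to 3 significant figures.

V dC/dt = Q(C_in − C) − k V C.
dC/dt = (Q/V) C_in − (Q/V + k) C; effective rate a = Q/V + k = 0.031220 + 0.0125 = 0.043720 min⁻¹.
C_ss = Q C_in/(Q + kV) = 1.7924 mol/L; C(t) = C_ss + (C₀ − C_ss) e^(−a t).
C(49.4) = 1.7924 + (-1.7924)·e^(−0.043720·49.4) = 1.7924 + (-1.7924)·0.11535 = 1.5856 mol/L.

1.59 mol/L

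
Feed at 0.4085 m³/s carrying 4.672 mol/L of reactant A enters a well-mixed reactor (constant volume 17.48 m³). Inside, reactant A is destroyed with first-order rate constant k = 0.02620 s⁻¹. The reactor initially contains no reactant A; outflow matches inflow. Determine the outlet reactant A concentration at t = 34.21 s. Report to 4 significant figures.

1.799 mol/L

Accumulation = in − out − consumed: V dC/dt = Q C_in − Q C − k V C.
dC/dt = (Q/V) C_in − (Q/V + k) C; effective rate a = Q/V + k = 0.0233696 + 0.02620 = 0.0495696 s⁻¹.
C_ss = Q C_in/(Q + kV) = 2.20261 mol/L; C(t) = C_ss + (C₀ − C_ss) e^(−a t).
C(34.21) = 2.20261 + (-2.20261)·e^(−0.0495696·34.21) = 2.20261 + (-2.20261)·0.183457 = 1.79853 mol/L.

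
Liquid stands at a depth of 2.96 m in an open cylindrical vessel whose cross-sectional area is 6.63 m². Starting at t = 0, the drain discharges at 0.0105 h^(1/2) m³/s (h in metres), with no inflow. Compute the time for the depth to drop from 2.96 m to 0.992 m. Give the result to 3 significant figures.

With no inflow, A dh/dt = −0.0105 √h.
This is separable: 2 d(√h)/dt = −0.0105/A, so √h = √h₀ − (0.0105/(2A)) t.
t = 2A(√h₀ − √h)/0.0105 = 2·6.63·(√2.96 − √0.992)/0.0105
  = 13.260 × (1.7205 − 0.99599) / 0.0105 = 914.91 s.

915 s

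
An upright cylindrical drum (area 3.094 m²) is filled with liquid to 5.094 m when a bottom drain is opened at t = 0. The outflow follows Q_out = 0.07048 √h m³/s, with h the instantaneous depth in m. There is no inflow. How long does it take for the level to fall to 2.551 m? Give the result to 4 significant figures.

Accumulation of liquid (constant cross-section A): A dh/dt = −0.07048 √h.
Separate and integrate: 2(√h − √h₀) = −(0.07048/A) t.
t = 2A(√h₀ − √h)/0.07048 = 2·3.094·(√5.094 − √2.551)/0.07048
  = 6.18800 × (2.25699 − 1.59719) / 0.07048 = 57.9295 s.

57.93 s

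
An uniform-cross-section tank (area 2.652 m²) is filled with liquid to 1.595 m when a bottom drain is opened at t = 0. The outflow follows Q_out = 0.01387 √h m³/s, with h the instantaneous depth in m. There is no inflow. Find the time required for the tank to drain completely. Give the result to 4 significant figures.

483.0 s

A dh/dt = −Q_out = −0.01387 √h.
Separate and integrate: 2(√h − √h₀) = −(0.01387/A) t.
Tank is empty when √h = 0: t_empty = 2A√h₀/0.01387.
t_empty = 2·2.652·√1.595/0.01387 = 5.30400·1.26293/0.01387 = 482.956 s.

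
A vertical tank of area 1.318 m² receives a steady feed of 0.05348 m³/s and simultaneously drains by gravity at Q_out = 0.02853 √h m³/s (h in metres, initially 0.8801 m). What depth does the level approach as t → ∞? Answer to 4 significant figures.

Mass balance (ρ constant): A dh/dt = Q_in − 0.02853 √h. At steady state dh/dt = 0:
Q_in = 0.02853 √h_ss ⇒ √h_ss = 0.05348/0.02853 = 1.87452.
h_ss = 1.87452² = 3.51382 m. (Since h₀ = 0.8801 m < h_ss, the level will rise toward this value.)

3.514 m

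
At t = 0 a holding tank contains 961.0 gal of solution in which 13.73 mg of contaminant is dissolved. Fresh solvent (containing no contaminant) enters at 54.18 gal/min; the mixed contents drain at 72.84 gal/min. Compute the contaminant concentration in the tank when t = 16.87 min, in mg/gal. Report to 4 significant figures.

Total volume: dV/dt = Q_in − Q_out = -18.6600 gal/min, so V(t) = 961.0 − 18.6600 t and V(16.87) = 646.206 gal.
No contaminant enters, so dm/dt = −Q_out · (m/V).
Separate: dm/m = −Q_out dt/V(t) ⇒ ln(m/m₀) = −(Q_out/(Q_in−Q_out)) ln(V/V₀).
m = m₀ (V₀/V)^(Q_out/(Q_in−Q_out)) = 13.73 × (961.0/646.206)^(-3.90354) = 2.91666 mg.
C = m/V = 2.91666/646.206 = 0.00451352 mg/gal.

0.004514 mg/gal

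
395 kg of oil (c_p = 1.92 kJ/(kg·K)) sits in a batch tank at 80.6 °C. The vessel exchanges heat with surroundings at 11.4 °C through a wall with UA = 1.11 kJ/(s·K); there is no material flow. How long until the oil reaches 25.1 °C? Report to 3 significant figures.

1110 s

Lumped-capacitance energy balance: M c_p dT/dt = UA(T_amb − T).
τ = M c_p/UA = 683.24 s; T_ss = T_amb = 11.400 °C.
T(t) = T_ss + (T₀ − T_ss)e^(−t/τ); set T = 25.1:
t = −τ ln[(T − T_ss)/(T₀ − T_ss)] = −683.24 · ln(0.19798) = 1106.6 s.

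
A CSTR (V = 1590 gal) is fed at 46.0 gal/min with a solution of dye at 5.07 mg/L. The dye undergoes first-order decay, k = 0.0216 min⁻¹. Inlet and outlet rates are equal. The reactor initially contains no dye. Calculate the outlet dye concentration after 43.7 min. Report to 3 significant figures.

Species balance: V dC/dt = Q C_in − Q C − k V C.
This is linear with rate a = Q/V + k = 0.050531 min⁻¹.
C_ss = Q C_in/(Q + kV) = 2.9028 mg/L; C(t) = C_ss + (C₀ − C_ss) e^(−a t).
C(43.7) = 2.9028 + (-2.9028)·e^(−0.050531·43.7) = 2.9028 + (-2.9028)·0.10990 = 2.5838 mg/L.

2.58 mg/L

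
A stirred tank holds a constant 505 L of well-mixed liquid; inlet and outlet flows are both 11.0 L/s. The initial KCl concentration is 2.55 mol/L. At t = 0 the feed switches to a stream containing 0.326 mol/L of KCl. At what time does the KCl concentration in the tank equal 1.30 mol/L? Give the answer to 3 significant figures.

Species balance on the tank: V dC/dt = Q(C_in − C), so τ = V/Q = 45.909 s.
C(t) = C_in + (C₀ − C_in) e^(−t/τ). Set C = 1.30 and solve for t:
e^(−t/τ) = (C − C_in)/(C₀ − C_in) = (1.30 − 0.326)/(2.55 − 0.326) = 0.43795
t = −τ ln(…) = 45.909 × 0.82565 = 37.905 s.

37.9 s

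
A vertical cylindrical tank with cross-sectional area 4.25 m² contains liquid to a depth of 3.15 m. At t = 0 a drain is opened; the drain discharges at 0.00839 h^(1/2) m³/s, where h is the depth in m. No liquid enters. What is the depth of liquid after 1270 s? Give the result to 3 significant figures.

0.272 m

A dh/dt = −Q_out = −0.00839 √h.
Separate and integrate: 2(√h − √h₀) = −(0.00839/A) t.
√h = √3.15 − 0.00839·1270/(2·4.25) = 1.7748 − 1.2536 = 0.52126.
h = 0.52126² = 0.27171 m.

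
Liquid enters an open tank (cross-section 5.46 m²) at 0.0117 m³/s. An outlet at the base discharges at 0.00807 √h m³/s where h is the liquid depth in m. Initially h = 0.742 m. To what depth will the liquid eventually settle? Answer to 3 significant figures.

A dh/dt = Q_in − 0.00807 √h. Steady state requires inflow = outflow:
Q_in = 0.00807 √h_ss ⇒ √h_ss = 0.0117/0.00807 = 1.4498.
h_ss = 1.4498² = 2.1020 m. (Since h₀ = 0.742 m < h_ss, the level will rise toward this value.)

2.10 m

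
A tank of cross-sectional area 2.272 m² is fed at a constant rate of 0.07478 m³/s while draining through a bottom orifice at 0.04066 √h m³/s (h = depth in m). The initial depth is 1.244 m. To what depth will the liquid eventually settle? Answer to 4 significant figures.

Level balance: A dh/dt = 0.07478 − 0.04066 √h. Setting dh/dt = 0:
Q_in = 0.04066 √h_ss ⇒ √h_ss = 0.07478/0.04066 = 1.83915.
h_ss = 1.83915² = 3.38249 m. (Since h₀ = 1.244 m < h_ss, the level will rise toward this value.)

3.382 m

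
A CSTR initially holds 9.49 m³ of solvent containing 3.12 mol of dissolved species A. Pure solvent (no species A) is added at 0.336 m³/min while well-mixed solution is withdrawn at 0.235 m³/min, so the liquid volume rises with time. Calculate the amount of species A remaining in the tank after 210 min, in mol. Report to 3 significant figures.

0.203 mol

Total volume: dV/dt = Q_in − Q_out = 0.10100 m³/min, so V(t) = 9.49 + 0.10100 t and V(210) = 30.700 m³.
Solute balance: dm/dt = 0 − Q_out C = −Q_out m/V(t).
Separate: dm/m = −Q_out dt/V(t) ⇒ ln(m/m₀) = −(Q_out/(Q_in−Q_out)) ln(V/V₀).
m = m₀ (V₀/V)^(Q_out/(Q_in−Q_out)) = 3.12 × (9.49/30.700)^(2.3267) = 0.20315 mol.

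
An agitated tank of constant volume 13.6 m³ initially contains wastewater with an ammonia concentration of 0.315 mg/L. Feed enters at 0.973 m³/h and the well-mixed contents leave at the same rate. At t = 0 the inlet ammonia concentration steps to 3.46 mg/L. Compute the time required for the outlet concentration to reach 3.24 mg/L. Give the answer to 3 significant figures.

37.2 h

Accumulation = in − out for the solute gives V dC/dt = Q(C_in − C), so τ = V/Q = 13.977 h.
C(t) = C_in + (C₀ − C_in) e^(−t/τ). Set C = 3.24 and solve for t:
e^(−t/τ) = (C − C_in)/(C₀ − C_in) = (3.24 − 3.46)/(0.315 − 3.46) = 0.069952
t = −τ ln(…) = 13.977 × 2.6599 = 37.179 h.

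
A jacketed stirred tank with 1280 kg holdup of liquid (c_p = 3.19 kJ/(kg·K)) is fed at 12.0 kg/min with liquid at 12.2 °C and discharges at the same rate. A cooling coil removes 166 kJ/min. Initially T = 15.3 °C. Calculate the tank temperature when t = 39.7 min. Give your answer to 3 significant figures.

Heat balance on the well-mixed liquid: M c_p dT/dt = ṁ c_p (T_in − T) − 166.
Rearrange: dT/dt = (T_ss − T)/τ with τ = M/ṁ = 106.67 min and T_ss = T_in − Q̇/(ṁ c_p) = 7.8635 °C.
Integrating: T(t) = T_ss + (T₀ − T_ss) e^(−t/τ).
T(39.7) = 7.8635 + (7.4365)·e^(−39.7/106.67) = 7.8635 + (7.4365)·0.68923 = 12.989 °C.

13.0 °C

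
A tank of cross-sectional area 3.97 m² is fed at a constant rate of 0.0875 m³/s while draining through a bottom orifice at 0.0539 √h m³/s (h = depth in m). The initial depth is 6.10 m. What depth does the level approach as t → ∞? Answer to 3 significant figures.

A dh/dt = Q_in − 0.0539 √h. Steady state requires inflow = outflow:
Q_in = 0.0539 √h_ss ⇒ √h_ss = 0.0875/0.0539 = 1.6234.
h_ss = 1.6234² = 2.6354 m. (Since h₀ = 6.10 m > h_ss, the level will fall toward this value.)

2.64 m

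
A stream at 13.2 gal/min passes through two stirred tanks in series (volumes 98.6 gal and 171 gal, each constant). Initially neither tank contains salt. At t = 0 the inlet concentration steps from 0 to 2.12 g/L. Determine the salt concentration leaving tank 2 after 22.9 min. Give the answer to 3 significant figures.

1.40 g/L

Time constants: τᵢ = Vᵢ/Q for each well-mixed tank.
τ₁ = 98.6/13.2 = 7.4697 min; τ₂ = 171/13.2 = 12.955 min.
Solving the cascade with C₁(0)=C₂(0)=0 gives C₂(t) = C_in[1 − (τ₁ e^(−t/τ₁) − τ₂ e^(−t/τ₂))/(τ₁ − τ₂)].
At t = 22.9: e^(−t/τ₁) = 0.046620, e^(−t/τ₂) = 0.17072.
C₂ = 2.12·[1 − (7.4697·0.046620 − 12.955·0.17072)/(-5.4848)] = 2.12·0.66027 = 1.3998 g/L.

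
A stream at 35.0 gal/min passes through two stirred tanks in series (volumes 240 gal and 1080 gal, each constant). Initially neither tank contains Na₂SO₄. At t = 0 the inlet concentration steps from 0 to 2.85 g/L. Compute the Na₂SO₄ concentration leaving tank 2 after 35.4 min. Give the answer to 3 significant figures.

Species balance on tank i: dCᵢ/dt = (Cᵢ₋₁ − Cᵢ)/τᵢ with τᵢ = Vᵢ/Q.
τ₁ = 240/35.0 = 6.8571 min; τ₂ = 1080/35.0 = 30.857 min.
Tank 1: C₁ = C_in(1 − e^(−t/τ₁)). Tank 2 (τ₁ ≠ τ₂): C₂ = C_in[1 − (τ₁ e^(−t/τ₁) − τ₂ e^(−t/τ₂))/(τ₁ − τ₂)].
At t = 35.4: e^(−t/τ₁) = 0.0057274, e^(−t/τ₂) = 0.31752.
C₂ = 2.85·[1 − (6.8571·0.0057274 − 30.857·0.31752)/(-24.000)] = 2.85·0.59340 = 1.6912 g/L.

1.69 g/L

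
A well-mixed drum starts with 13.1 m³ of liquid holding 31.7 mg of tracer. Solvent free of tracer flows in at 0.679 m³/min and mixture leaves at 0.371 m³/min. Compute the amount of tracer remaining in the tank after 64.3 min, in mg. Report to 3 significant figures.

Let m(t) be the amount of tracer. Volume: V(t) = V₀ + (Q_in − Q_out) t = 13.1 + 0.30800 t; V(64.3) = 32.904 m³.
Solute balance: dm/dt = 0 − Q_out C = −Q_out m/V(t).
dm/m = −Q_out dt/(V₀ + 0.30800 t); integrating gives ln(m/m₀) = −(Q_out/(Q_in−Q_out)) ln(V/V₀).
m = m₀ (V₀/V)^(Q_out/(Q_in−Q_out)) = 31.7 × (13.1/32.904)^(1.2045) = 10.454 mg.

10.5 mg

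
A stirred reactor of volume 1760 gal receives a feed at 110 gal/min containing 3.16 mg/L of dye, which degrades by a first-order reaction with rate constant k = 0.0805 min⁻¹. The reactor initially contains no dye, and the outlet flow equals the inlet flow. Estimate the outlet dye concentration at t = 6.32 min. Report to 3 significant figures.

Accumulation = in − out − consumed: V dC/dt = Q C_in − Q C − k V C.
This is linear with rate a = Q/V + k = 0.14300 min⁻¹.
C_ss = Q C_in/(Q + kV) = 1.3811 mg/L; C(t) = C_ss + (C₀ − C_ss) e^(−a t).
C(6.32) = 1.3811 + (-1.3811)·e^(−0.14300·6.32) = 1.3811 + (-1.3811)·0.40504 = 0.82171 mg/L.

0.822 mg/L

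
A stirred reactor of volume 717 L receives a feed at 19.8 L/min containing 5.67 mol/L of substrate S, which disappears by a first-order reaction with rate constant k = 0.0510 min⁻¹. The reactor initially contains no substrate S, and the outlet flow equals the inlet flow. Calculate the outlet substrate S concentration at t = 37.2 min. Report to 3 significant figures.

V dC/dt = Q(C_in − C) − k V C.
dC/dt = (Q/V) C_in − (Q/V + k) C; effective rate a = Q/V + k = 0.027615 + 0.0510 = 0.078615 min⁻¹.
C_ss = Q C_in/(Q + kV) = 1.9917 mol/L; C(t) = C_ss + (C₀ − C_ss) e^(−a t).
C(37.2) = 1.9917 + (-1.9917)·e^(−0.078615·37.2) = 1.9917 + (-1.9917)·0.053693 = 1.8848 mol/L.

1.88 mol/L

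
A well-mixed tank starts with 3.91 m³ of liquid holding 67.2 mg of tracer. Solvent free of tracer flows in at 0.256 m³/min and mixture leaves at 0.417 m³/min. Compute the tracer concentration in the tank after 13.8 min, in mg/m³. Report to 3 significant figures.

Total volume: dV/dt = Q_in − Q_out = -0.16100 m³/min, so V(t) = 3.91 − 0.16100 t and V(13.8) = 1.6882 m³.
No tracer enters, so dm/dt = −Q_out · (m/V).
Separate: dm/m = −Q_out dt/V(t) ⇒ ln(m/m₀) = −(Q_out/(Q_in−Q_out)) ln(V/V₀).
m = m₀ (V₀/V)^(Q_out/(Q_in−Q_out)) = 67.2 × (3.91/1.6882)^(-2.5901) = 7.6320 mg.
C = m/V = 7.6320/1.6882 = 4.5208 mg/m³.

4.52 mg/m³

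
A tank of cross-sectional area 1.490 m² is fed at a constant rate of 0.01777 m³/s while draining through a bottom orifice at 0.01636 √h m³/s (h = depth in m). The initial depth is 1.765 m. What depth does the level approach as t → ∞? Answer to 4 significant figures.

1.180 m

Accumulation of liquid (constant cross-section A): A dh/dt = Q_in − 0.01636 √h. At steady state dh/dt = 0:
Q_in = 0.01636 √h_ss ⇒ √h_ss = 0.01777/0.01636 = 1.08619.
h_ss = 1.08619² = 1.17980 m. (Since h₀ = 1.765 m > h_ss, the level will fall toward this value.)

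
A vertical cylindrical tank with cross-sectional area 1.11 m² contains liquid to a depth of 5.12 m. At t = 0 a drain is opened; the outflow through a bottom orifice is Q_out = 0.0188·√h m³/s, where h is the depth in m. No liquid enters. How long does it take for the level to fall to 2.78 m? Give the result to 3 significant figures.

Mass balance (ρ constant): A dh/dt = −0.0188 √h.
Separate and integrate: 2(√h − √h₀) = −(0.0188/A) t.
t = 2A(√h₀ − √h)/0.0188 = 2·1.11·(√5.12 − √2.78)/0.0188
  = 2.2200 × (2.2627 − 1.6673) / 0.0188 = 70.309 s.

70.3 s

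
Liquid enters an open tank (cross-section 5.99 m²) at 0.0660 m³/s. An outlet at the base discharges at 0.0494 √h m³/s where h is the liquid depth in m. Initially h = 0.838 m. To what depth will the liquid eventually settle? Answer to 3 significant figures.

1.78 m

Level balance: A dh/dt = 0.0660 − 0.0494 √h. Setting dh/dt = 0:
Q_in = 0.0494 √h_ss ⇒ √h_ss = 0.0660/0.0494 = 1.3360.
h_ss = 1.3360² = 1.7850 m. (Since h₀ = 0.838 m < h_ss, the level will rise toward this value.)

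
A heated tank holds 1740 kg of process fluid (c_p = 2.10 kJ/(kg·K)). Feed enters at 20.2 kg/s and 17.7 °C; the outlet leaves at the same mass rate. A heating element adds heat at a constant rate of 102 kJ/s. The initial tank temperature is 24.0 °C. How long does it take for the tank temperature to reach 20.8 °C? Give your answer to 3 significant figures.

148 s

M c_p dT/dt = ṁ c_p (T_in − T) + Q̇.
τ = M/ṁ = 86.139 s; T_ss = T_in + Q̇/(ṁ c_p) = 20.105 °C.
T(t) = T_ss + (T₀ − T_ss) e^(−t/τ). Set T = 20.8:
e^(−t/τ) = (20.8 − 20.105)/(24.0 − 20.105) = 0.17853
t = −86.139 · ln(0.17853) = 148.41 s.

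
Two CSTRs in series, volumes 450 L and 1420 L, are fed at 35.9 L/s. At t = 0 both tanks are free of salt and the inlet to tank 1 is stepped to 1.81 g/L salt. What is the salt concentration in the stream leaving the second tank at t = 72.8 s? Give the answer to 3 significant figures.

Each tank obeys Vᵢ dCᵢ/dt = Q(Cᵢ₋₁ − Cᵢ), so τᵢ = Vᵢ/Q.
τ₁ = 450/35.9 = 12.535 s; τ₂ = 1420/35.9 = 39.554 s.
Solving the cascade with C₁(0)=C₂(0)=0 gives C₂(t) = C_in[1 − (τ₁ e^(−t/τ₁) − τ₂ e^(−t/τ₂))/(τ₁ − τ₂)].
At t = 72.8: e^(−t/τ₁) = 0.0030040, e^(−t/τ₂) = 0.15874.
C₂ = 1.81·[1 − (12.535·0.0030040 − 39.554·0.15874)/(-27.019)] = 1.81·0.76902 = 1.3919 g/L.

1.39 g/L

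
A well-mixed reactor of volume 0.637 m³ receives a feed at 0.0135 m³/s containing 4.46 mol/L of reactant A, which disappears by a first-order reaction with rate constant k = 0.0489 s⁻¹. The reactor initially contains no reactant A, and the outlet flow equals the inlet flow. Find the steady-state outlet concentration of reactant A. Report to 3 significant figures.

1.35 mol/L

Accumulation = in − out − consumed: V dC/dt = Q C_in − Q C − k V C.
Steady state (dC/dt = 0): C_ss = Q C_in/(Q + kV) = C_in/(1 + kV/Q).
C_ss = 0.0135·4.46/(0.0135 + 0.0489·0.637) = 0.060210/0.044649 = 1.3485 mol/L.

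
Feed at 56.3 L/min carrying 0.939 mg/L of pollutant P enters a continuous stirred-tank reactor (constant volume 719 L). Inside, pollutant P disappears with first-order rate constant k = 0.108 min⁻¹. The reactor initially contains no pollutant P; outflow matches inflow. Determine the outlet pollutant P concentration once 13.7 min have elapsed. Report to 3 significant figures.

0.364 mg/L

V dC/dt = Q(C_in − C) − k V C.
dC/dt = (Q/V) C_in − (Q/V + k) C; effective rate a = Q/V + k = 0.078303 + 0.108 = 0.18630 min⁻¹.
C_ss = Q C_in/(Q + kV) = 0.39466 mg/L; C(t) = C_ss + (C₀ − C_ss) e^(−a t).
C(13.7) = 0.39466 + (-0.39466)·e^(−0.18630·13.7) = 0.39466 + (-0.39466)·0.077898 = 0.36392 mg/L.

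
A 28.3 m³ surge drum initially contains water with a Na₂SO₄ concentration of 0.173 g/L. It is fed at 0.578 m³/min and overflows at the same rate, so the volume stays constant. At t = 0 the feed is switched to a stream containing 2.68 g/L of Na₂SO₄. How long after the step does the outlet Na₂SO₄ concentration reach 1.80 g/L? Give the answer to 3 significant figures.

51.3 min

Accumulation = in − out for the solute gives V dC/dt = Q(C_in − C), so τ = V/Q = 48.962 min.
C(t) = C_in + (C₀ − C_in) e^(−t/τ). Set C = 1.80 and solve for t:
e^(−t/τ) = (C − C_in)/(C₀ − C_in) = (1.80 − 2.68)/(0.173 − 2.68) = 0.35102
t = −τ ln(…) = 48.962 × 1.0469 = 51.259 min.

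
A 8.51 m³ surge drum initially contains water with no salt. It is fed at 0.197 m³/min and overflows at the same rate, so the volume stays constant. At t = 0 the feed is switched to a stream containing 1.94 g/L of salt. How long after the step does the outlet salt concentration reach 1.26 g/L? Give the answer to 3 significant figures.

Species balance: V dC/dt = Q(C_in − C) ⇒ τ = V/Q = 43.198 min.
C(t) = C_in + (C₀ − C_in) e^(−t/τ). Set C = 1.26 and solve for t:
e^(−t/τ) = (C − C_in)/(C₀ − C_in) = (1.26 − 1.94)/(0 − 1.94) = 0.35052
t = −τ ln(…) = 43.198 × 1.0484 = 45.287 min.

45.3 min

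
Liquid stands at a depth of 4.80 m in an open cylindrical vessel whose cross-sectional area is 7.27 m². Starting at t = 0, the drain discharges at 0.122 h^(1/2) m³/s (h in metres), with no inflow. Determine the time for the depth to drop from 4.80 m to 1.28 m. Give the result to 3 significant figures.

126 s

With no inflow, A dh/dt = −0.122 √h.
This is separable: 2 d(√h)/dt = −0.122/A, so √h = √h₀ − (0.122/(2A)) t.
t = 2A(√h₀ − √h)/0.122 = 2·7.27·(√4.80 − √1.28)/0.122
  = 14.540 × (2.1909 − 1.1314) / 0.122 = 126.27 s.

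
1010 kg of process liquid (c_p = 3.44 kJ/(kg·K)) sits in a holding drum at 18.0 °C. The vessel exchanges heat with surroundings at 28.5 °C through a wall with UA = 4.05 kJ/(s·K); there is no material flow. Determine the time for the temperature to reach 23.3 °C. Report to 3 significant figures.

M c_p dT/dt = −UA(T − T_amb).
τ = M c_p/UA = 857.88 s; T_ss = T_amb = 28.500 °C.
T(t) = T_ss + (T₀ − T_ss)e^(−t/τ); set T = 23.3:
t = −τ ln[(T − T_ss)/(T₀ − T_ss)] = −857.88 · ln(0.49524) = 602.84 s.

603 s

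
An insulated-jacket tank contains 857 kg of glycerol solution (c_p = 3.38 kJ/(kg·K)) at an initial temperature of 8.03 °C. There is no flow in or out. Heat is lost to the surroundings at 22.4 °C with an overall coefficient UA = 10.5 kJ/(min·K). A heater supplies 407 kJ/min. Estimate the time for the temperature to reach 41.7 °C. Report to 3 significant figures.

M c_p dT/dt = −UA(T − T_amb) + Q̇.
τ = M c_p/UA = 275.87 min; T_ss = T_amb + Q̇/UA = 22.4 + 407/10.5 = 61.162 °C.
T(t) = T_ss + (T₀ − T_ss)e^(−t/τ); set T = 41.7:
t = −τ ln[(T − T_ss)/(T₀ − T_ss)] = −275.87 · ln(0.36629) = 277.06 min.

277 min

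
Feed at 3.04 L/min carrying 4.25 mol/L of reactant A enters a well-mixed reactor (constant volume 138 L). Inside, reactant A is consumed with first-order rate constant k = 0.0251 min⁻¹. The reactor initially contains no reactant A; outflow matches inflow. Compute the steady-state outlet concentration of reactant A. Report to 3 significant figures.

1.99 mol/L

Species balance: V dC/dt = Q C_in − Q C − k V C.
Steady state (dC/dt = 0): C_ss = Q C_in/(Q + kV) = C_in/(1 + kV/Q).
C_ss = 3.04·4.25/(3.04 + 0.0251·138) = 12.920/6.5038 = 1.9865 mol/L.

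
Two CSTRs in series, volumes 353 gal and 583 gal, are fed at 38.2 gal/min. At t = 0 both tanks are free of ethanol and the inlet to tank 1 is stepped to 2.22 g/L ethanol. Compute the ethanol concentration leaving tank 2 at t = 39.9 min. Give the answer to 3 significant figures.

Each tank obeys Vᵢ dCᵢ/dt = Q(Cᵢ₋₁ − Cᵢ), so τᵢ = Vᵢ/Q.
τ₁ = 353/38.2 = 9.2408 min; τ₂ = 583/38.2 = 15.262 min.
Solving the cascade with C₁(0)=C₂(0)=0 gives C₂(t) = C_in[1 − (τ₁ e^(−t/τ₁) − τ₂ e^(−t/τ₂))/(τ₁ − τ₂)].
At t = 39.9: e^(−t/τ₁) = 0.013329, e^(−t/τ₂) = 0.073214.
C₂ = 2.22·[1 − (9.2408·0.013329 − 15.262·0.073214)/(-6.0209)] = 2.22·0.83488 = 1.8534 g/L.

1.85 g/L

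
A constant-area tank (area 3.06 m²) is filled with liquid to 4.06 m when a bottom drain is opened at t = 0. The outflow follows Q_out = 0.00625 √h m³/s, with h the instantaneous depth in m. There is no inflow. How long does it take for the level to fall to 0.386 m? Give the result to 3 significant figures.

1360 s

A dh/dt = −Q_out = −0.00625 √h.
This is separable: 2 d(√h)/dt = −0.00625/A, so √h = √h₀ − (0.00625/(2A)) t.
t = 2A(√h₀ − √h)/0.00625 = 2·3.06·(√4.06 − √0.386)/0.00625
  = 6.1200 × (2.0149 − 0.62129) / 0.00625 = 1364.7 s.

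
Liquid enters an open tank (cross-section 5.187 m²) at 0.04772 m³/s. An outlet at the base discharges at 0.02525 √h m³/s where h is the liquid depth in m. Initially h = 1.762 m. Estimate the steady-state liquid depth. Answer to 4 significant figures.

3.572 m

Level balance: A dh/dt = 0.04772 − 0.02525 √h. Setting dh/dt = 0:
Q_in = 0.02525 √h_ss ⇒ √h_ss = 0.04772/0.02525 = 1.88990.
h_ss = 1.88990² = 3.57173 m. (Since h₀ = 1.762 m < h_ss, the level will rise toward this value.)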